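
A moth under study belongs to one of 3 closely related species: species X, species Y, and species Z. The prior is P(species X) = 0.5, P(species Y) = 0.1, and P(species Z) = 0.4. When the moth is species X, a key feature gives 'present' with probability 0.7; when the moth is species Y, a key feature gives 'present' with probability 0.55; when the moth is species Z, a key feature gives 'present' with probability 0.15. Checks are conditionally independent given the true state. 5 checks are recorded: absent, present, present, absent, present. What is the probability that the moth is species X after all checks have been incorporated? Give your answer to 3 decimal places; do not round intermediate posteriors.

0.780

Each posterior becomes the prior for the next update.
After 'absent': normaliser = 0.3·0.5000 + 0.45·0.1000 + 0.85·0.4000; P(species X) ≈ 0.2804, P(species Y) ≈ 0.0841, P(species Z) ≈ 0.6355
After 'present': normaliser = 0.7·0.2804 + 0.55·0.0841 + 0.15·0.6355; P(species X) ≈ 0.5809, P(species Y) ≈ 0.1369, P(species Z) ≈ 0.2822
After 'present': normaliser = 0.7·0.5809 + 0.55·0.1369 + 0.15·0.2822; P(species X) ≈ 0.7756, P(species Y) ≈ 0.1436, P(species Z) ≈ 0.0807
After 'absent': normaliser = 0.3·0.7756 + 0.45·0.1436 + 0.85·0.0807; P(species X) ≈ 0.6358, P(species Y) ≈ 0.1766, P(species Z) ≈ 0.1875
After 'present': normaliser = 0.7·0.6358 + 0.55·0.1766 + 0.15·0.1875; P(species X) ≈ 0.7804, P(species Y) ≈ 0.1703, P(species Z) ≈ 0.0493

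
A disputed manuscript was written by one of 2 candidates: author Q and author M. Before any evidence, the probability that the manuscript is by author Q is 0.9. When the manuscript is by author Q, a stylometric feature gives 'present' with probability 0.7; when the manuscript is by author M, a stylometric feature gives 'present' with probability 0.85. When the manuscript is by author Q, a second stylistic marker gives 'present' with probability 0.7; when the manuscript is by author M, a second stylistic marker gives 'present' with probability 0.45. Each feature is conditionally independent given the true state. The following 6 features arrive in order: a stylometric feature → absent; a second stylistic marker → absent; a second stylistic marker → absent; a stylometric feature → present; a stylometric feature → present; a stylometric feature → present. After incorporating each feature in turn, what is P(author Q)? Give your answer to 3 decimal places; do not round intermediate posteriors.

0.749

After a stylometric feature='absent': P(author Q) = 0.3·0.9000 / (0.3·0.9000 + 0.15·0.1000) ≈ 0.9474
After a second stylistic marker='absent': P(author Q) = 0.3·0.9474 / (0.3·0.9474 + 0.55·0.0526) ≈ 0.9076
After a second stylistic marker='absent': P(author Q) = 0.3·0.9076 / (0.3·0.9076 + 0.55·0.0924) ≈ 0.8427
After a stylometric feature='present': P(author Q) = 0.7·0.8427 / (0.7·0.8427 + 0.85·0.1573) ≈ 0.8152
After a stylometric feature='present': P(author Q) = 0.7·0.8152 / (0.7·0.8152 + 0.85·0.1848) ≈ 0.7841
After a stylometric feature='present': P(author Q) = 0.7·0.7841 / (0.7·0.7841 + 0.85·0.2159) ≈ 0.7494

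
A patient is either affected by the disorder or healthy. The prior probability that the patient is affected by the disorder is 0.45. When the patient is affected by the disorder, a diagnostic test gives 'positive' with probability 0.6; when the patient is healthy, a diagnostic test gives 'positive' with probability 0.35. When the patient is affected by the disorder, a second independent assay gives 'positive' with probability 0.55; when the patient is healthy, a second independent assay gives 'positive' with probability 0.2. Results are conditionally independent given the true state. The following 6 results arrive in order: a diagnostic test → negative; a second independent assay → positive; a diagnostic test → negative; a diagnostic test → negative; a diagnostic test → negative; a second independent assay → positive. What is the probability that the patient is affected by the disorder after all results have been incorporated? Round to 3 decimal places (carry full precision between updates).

0.470

Each posterior becomes the prior for the next update.
After a diagnostic test='negative': P(affected) = 0.4·0.4500 / (0.4·0.4500 + 0.65·0.5500) ≈ 0.3349
After a second independent assay='positive': P(affected) = 0.55·0.3349 / (0.55·0.3349 + 0.2·0.6651) ≈ 0.5806
After a diagnostic test='negative': P(affected) = 0.4·0.5806 / (0.4·0.5806 + 0.65·0.4194) ≈ 0.4601
After a diagnostic test='negative': P(affected) = 0.4·0.4601 / (0.4·0.4601 + 0.65·0.5399) ≈ 0.3440
After a diagnostic test='negative': P(affected) = 0.4·0.3440 / (0.4·0.3440 + 0.65·0.6560) ≈ 0.2440
After a second independent assay='positive': P(affected) = 0.55·0.2440 / (0.55·0.2440 + 0.2·0.7560) ≈ 0.4702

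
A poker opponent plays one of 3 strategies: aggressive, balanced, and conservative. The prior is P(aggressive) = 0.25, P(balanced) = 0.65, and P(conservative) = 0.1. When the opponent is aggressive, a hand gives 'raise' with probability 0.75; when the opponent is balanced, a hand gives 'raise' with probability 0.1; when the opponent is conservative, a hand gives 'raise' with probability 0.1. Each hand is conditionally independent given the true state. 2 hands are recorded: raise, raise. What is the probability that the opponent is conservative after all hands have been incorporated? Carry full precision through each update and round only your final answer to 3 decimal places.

0.007

After 'raise': normaliser = 0.75·0.2500 + 0.1·0.6500 + 0.1·0.1000; P(aggressive) ≈ 0.7143, P(balanced) ≈ 0.2476, P(conservative) ≈ 0.0381
After 'raise': normaliser = 0.75·0.7143 + 0.1·0.2476 + 0.1·0.0381; P(aggressive) ≈ 0.9494, P(balanced) ≈ 0.0439, P(conservative) ≈ 0.0068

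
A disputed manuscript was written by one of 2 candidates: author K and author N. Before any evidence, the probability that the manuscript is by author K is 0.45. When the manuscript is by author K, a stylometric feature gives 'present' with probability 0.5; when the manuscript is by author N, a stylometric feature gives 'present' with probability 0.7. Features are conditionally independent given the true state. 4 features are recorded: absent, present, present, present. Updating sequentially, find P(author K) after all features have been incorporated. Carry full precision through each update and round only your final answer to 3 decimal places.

0.332

After 'absent': P(author K) = 0.5·0.4500 / (0.5·0.4500 + 0.3·0.5500) ≈ 0.5769
After 'present': P(author K) = 0.5·0.5769 / (0.5·0.5769 + 0.7·0.4231) ≈ 0.4934
After 'present': P(author K) = 0.5·0.4934 / (0.5·0.4934 + 0.7·0.5066) ≈ 0.4103
After 'present': P(author K) = 0.5·0.4103 / (0.5·0.4103 + 0.7·0.5897) ≈ 0.3320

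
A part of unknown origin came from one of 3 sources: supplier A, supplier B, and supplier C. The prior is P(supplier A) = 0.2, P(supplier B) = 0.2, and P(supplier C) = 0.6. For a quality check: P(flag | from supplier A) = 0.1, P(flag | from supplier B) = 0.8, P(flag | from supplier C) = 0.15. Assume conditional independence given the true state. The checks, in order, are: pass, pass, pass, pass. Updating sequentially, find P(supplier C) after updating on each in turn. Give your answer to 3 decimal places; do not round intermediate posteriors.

0.704

After 'pass': normaliser = 0.9·0.2000 + 0.2·0.2000 + 0.85·0.6000; P(supplier A) ≈ 0.2466, P(supplier B) ≈ 0.0548, P(supplier C) ≈ 0.6986
After 'pass': normaliser = 0.9·0.2466 + 0.2·0.0548 + 0.85·0.6986; P(supplier A) ≈ 0.2684, P(supplier B) ≈ 0.0133, P(supplier C) ≈ 0.7183
After 'pass': normaliser = 0.9·0.2684 + 0.2·0.0133 + 0.85·0.7183; P(supplier A) ≈ 0.2826, P(supplier B) ≈ 0.0031, P(supplier C) ≈ 0.7143
After 'pass': normaliser = 0.9·0.2826 + 0.2·0.0031 + 0.85·0.7143; P(supplier A) ≈ 0.2950, P(supplier B) ≈ 0.0007, P(supplier C) ≈ 0.7042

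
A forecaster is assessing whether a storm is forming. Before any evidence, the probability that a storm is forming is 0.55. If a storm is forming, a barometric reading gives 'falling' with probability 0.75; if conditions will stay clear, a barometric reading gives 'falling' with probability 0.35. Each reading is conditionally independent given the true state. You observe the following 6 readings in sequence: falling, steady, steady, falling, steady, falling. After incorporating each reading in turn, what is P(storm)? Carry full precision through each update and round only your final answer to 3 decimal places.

0.406

After 'falling': P(storm) = 0.75·0.5500 / (0.75·0.5500 + 0.35·0.4500) ≈ 0.7237
After 'steady': P(storm) = 0.25·0.7237 / (0.25·0.7237 + 0.65·0.2763) ≈ 0.5018
After 'steady': P(storm) = 0.25·0.5018 / (0.25·0.5018 + 0.65·0.4982) ≈ 0.2792
After 'falling': P(storm) = 0.75·0.2792 / (0.75·0.2792 + 0.35·0.7208) ≈ 0.4536
After 'steady': P(storm) = 0.25·0.4536 / (0.25·0.4536 + 0.65·0.5464) ≈ 0.2420
After 'falling': P(storm) = 0.75·0.2420 / (0.75·0.2420 + 0.35·0.7580) ≈ 0.4063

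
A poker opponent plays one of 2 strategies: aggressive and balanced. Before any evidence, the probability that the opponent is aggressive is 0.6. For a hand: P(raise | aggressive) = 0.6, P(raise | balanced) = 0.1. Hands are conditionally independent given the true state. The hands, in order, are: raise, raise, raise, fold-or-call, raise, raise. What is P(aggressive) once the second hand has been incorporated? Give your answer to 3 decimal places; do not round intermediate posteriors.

0.982

After 'raise': P(aggressive) = 0.6·0.6000 / (0.6·0.6000 + 0.1·0.4000) ≈ 0.9000
After 'raise': P(aggressive) = 0.6·0.9000 / (0.6·0.9000 + 0.1·0.1000) ≈ 0.9818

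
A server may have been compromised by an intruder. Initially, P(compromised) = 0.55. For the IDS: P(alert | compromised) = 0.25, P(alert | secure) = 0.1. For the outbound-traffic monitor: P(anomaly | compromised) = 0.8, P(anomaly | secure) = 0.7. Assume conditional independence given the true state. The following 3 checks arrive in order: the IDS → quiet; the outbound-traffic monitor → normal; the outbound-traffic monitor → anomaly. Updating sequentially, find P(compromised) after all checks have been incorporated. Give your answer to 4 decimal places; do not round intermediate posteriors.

0.4369

After the IDS='quiet': P(compromised) = 0.75·0.5500 / (0.75·0.5500 + 0.9·0.4500) ≈ 0.5046
After the outbound-traffic monitor='normal': P(compromised) = 0.2·0.5046 / (0.2·0.5046 + 0.3·0.4954) ≈ 0.4044
After the outbound-traffic monitor='anomaly': P(compromised) = 0.8·0.4044 / (0.8·0.4044 + 0.7·0.5956) ≈ 0.4369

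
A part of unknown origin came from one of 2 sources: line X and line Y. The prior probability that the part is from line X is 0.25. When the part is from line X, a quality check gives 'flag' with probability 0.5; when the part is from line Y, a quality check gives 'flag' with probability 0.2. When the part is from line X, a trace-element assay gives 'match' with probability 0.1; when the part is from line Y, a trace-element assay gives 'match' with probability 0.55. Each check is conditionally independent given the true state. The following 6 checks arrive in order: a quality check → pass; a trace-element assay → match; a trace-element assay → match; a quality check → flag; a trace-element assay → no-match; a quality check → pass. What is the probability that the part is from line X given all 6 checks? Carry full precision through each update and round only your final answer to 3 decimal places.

After a quality check='pass': P(line X) = 0.5·0.2500 / (0.5·0.2500 + 0.8·0.7500) ≈ 0.1724
After a trace-element assay='match': P(line X) = 0.1·0.1724 / (0.1·0.1724 + 0.55·0.8276) ≈ 0.0365
After a trace-element assay='match': P(line X) = 0.1·0.0365 / (0.1·0.0365 + 0.55·0.9635) ≈ 0.0068
After a quality check='flag': P(line X) = 0.5·0.0068 / (0.5·0.0068 + 0.2·0.9932) ≈ 0.0169
After a trace-element assay='no-match': P(line X) = 0.9·0.0169 / (0.9·0.0169 + 0.45·0.9831) ≈ 0.0333
After a quality check='pass': P(line X) = 0.5·0.0333 / (0.5·0.0333 + 0.8·0.9667) ≈ 0.0211

0.021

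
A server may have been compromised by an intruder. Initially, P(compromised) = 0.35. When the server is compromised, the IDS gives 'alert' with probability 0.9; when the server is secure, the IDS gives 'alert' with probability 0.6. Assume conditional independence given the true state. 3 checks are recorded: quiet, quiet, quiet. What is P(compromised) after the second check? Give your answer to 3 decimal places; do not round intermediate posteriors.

After 'quiet': P(compromised) = 0.1·0.3500 / (0.1·0.3500 + 0.4·0.6500) ≈ 0.1186
After 'quiet': P(compromised) = 0.1·0.1186 / (0.1·0.1186 + 0.4·0.8814) ≈ 0.0326

0.033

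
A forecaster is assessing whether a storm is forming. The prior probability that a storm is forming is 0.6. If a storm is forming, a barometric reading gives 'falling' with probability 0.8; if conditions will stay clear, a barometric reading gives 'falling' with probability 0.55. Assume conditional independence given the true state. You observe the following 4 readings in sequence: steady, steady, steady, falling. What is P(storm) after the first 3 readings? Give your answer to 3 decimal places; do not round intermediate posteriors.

0.116

After 'steady': P(storm) = 0.2·0.6000 / (0.2·0.6000 + 0.45·0.4000) ≈ 0.4000
After 'steady': P(storm) = 0.2·0.4000 / (0.2·0.4000 + 0.45·0.6000) ≈ 0.2286
After 'steady': P(storm) = 0.2·0.2286 / (0.2·0.2286 + 0.45·0.7714) ≈ 0.1164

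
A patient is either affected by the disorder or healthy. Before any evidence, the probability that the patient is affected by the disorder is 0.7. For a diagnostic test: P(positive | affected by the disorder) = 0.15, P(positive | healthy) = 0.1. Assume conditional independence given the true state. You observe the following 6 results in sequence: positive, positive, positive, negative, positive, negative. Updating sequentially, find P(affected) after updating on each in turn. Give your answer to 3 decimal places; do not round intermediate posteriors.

After 'positive': P(affected) = 0.15·0.7000 / (0.15·0.7000 + 0.1·0.3000) ≈ 0.7778
After 'positive': P(affected) = 0.15·0.7778 / (0.15·0.7778 + 0.1·0.2222) ≈ 0.8400
After 'positive': P(affected) = 0.15·0.8400 / (0.15·0.8400 + 0.1·0.1600) ≈ 0.8873
After 'negative': P(affected) = 0.85·0.8873 / (0.85·0.8873 + 0.9·0.1127) ≈ 0.8815
After 'positive': P(affected) = 0.15·0.8815 / (0.15·0.8815 + 0.1·0.1185) ≈ 0.9177
After 'negative': P(affected) = 0.85·0.9177 / (0.85·0.9177 + 0.9·0.0823) ≈ 0.9133

0.913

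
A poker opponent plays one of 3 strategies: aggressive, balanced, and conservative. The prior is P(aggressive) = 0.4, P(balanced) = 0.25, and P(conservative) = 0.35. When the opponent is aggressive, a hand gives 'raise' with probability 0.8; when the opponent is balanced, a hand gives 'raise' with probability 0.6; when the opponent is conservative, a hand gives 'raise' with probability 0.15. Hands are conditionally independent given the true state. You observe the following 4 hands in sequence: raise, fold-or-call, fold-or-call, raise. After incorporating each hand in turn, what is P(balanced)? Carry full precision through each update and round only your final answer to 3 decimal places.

Apply Bayes' rule sequentially, carrying P(balanced) forward.
After 'raise': normaliser = 0.8·0.4000 + 0.6·0.2500 + 0.15·0.3500; P(aggressive) ≈ 0.6124, P(balanced) ≈ 0.2871, P(conservative) ≈ 0.1005
After 'fold-or-call': normaliser = 0.2·0.6124 + 0.4·0.2871 + 0.85·0.1005; P(aggressive) ≈ 0.3795, P(balanced) ≈ 0.3558, P(conservative) ≈ 0.2646
After 'fold-or-call': normaliser = 0.2·0.3795 + 0.4·0.3558 + 0.85·0.2646; P(aggressive) ≈ 0.1713, P(balanced) ≈ 0.3212, P(conservative) ≈ 0.5076
After 'raise': normaliser = 0.8·0.1713 + 0.6·0.3212 + 0.15·0.5076; P(aggressive) ≈ 0.3376, P(balanced) ≈ 0.4748, P(conservative) ≈ 0.1876

0.475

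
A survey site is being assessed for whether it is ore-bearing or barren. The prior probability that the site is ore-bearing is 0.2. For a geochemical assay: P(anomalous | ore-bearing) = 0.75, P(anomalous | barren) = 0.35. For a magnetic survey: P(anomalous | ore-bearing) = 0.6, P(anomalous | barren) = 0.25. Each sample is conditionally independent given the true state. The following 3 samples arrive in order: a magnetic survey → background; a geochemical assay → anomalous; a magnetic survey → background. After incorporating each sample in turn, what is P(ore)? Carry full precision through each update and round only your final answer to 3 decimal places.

After a magnetic survey='background': P(ore) = 0.4·0.2000 / (0.4·0.2000 + 0.75·0.8000) ≈ 0.1176
After a geochemical assay='anomalous': P(ore) = 0.75·0.1176 / (0.75·0.1176 + 0.35·0.8824) ≈ 0.2222
After a magnetic survey='background': P(ore) = 0.4·0.2222 / (0.4·0.2222 + 0.75·0.7778) ≈ 0.1322

0.132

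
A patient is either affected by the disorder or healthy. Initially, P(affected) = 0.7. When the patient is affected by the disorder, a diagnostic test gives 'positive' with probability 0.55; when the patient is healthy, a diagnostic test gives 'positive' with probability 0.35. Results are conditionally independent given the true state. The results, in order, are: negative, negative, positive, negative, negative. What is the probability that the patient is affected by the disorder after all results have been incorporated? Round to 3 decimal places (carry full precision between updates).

0.457

After 'negative': P(affected) = 0.45·0.7000 / (0.45·0.7000 + 0.65·0.3000) ≈ 0.6176
After 'negative': P(affected) = 0.45·0.6176 / (0.45·0.6176 + 0.65·0.3824) ≈ 0.5279
After 'positive': P(affected) = 0.55·0.5279 / (0.55·0.5279 + 0.35·0.4721) ≈ 0.6373
After 'negative': P(affected) = 0.45·0.6373 / (0.45·0.6373 + 0.65·0.3627) ≈ 0.5489
After 'negative': P(affected) = 0.45·0.5489 / (0.45·0.5489 + 0.65·0.4511) ≈ 0.4572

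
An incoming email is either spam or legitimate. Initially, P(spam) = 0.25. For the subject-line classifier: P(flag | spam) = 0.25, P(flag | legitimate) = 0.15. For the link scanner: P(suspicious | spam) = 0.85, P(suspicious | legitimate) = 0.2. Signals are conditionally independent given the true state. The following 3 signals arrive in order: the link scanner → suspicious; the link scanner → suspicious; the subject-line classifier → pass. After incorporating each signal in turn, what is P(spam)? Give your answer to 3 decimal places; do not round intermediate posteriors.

0.842

After the link scanner='suspicious': P(spam) = 0.85·0.2500 / (0.85·0.2500 + 0.2·0.7500) ≈ 0.5862
After the link scanner='suspicious': P(spam) = 0.85·0.5862 / (0.85·0.5862 + 0.2·0.4138) ≈ 0.8576
After the subject-line classifier='pass': P(spam) = 0.75·0.8576 / (0.75·0.8576 + 0.85·0.1424) ≈ 0.8416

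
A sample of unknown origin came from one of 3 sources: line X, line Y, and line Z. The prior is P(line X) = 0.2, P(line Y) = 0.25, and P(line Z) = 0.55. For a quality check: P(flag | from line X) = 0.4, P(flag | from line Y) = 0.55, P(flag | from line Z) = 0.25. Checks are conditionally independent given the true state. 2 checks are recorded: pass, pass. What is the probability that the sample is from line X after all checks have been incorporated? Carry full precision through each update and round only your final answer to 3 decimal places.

After 'pass': normaliser = 0.6·0.2000 + 0.45·0.2500 + 0.75·0.5500; P(line X) ≈ 0.1860, P(line Y) ≈ 0.1744, P(line Z) ≈ 0.6395
After 'pass': normaliser = 0.6·0.1860 + 0.45·0.1744 + 0.75·0.6395; P(line X) ≈ 0.1667, P(line Y) ≈ 0.1172, P(line Z) ≈ 0.7161

0.167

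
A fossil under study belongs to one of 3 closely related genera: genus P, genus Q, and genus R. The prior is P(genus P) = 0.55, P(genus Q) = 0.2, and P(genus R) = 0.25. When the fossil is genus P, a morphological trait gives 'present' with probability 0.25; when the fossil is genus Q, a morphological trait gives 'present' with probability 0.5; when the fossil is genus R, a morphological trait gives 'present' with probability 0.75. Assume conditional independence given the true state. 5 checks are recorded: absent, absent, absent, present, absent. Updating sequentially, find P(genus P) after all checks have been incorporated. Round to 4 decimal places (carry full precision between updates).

0.8617

After 'absent': normaliser = 0.75·0.5500 + 0.5·0.2000 + 0.25·0.2500; P(genus P) ≈ 0.7174, P(genus Q) ≈ 0.1739, P(genus R) ≈ 0.1087
After 'absent': normaliser = 0.75·0.7174 + 0.5·0.1739 + 0.25·0.1087; P(genus P) ≈ 0.8250, P(genus Q) ≈ 0.1333, P(genus R) ≈ 0.0417
After 'absent': normaliser = 0.75·0.8250 + 0.5·0.1333 + 0.25·0.0417; P(genus P) ≈ 0.8892, P(genus Q) ≈ 0.0958, P(genus R) ≈ 0.0150
After 'present': normaliser = 0.25·0.8892 + 0.5·0.0958 + 0.75·0.0150; P(genus P) ≈ 0.7899, P(genus Q) ≈ 0.1702, P(genus R) ≈ 0.0399
After 'absent': normaliser = 0.75·0.7899 + 0.5·0.1702 + 0.25·0.0399; P(genus P) ≈ 0.8617, P(genus Q) ≈ 0.1238, P(genus R) ≈ 0.0145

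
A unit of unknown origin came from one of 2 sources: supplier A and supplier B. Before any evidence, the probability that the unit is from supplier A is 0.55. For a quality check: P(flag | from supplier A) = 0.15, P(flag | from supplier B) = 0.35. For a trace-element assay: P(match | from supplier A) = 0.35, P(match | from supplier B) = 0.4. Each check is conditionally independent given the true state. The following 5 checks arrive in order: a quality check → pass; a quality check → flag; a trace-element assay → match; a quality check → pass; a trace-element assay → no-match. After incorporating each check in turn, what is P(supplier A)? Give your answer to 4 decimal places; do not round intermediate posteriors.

0.4592

After a quality check='pass': P(supplier A) = 0.85·0.5500 / (0.85·0.5500 + 0.65·0.4500) ≈ 0.6151
After a quality check='flag': P(supplier A) = 0.15·0.6151 / (0.15·0.6151 + 0.35·0.3849) ≈ 0.4065
After a trace-element assay='match': P(supplier A) = 0.35·0.4065 / (0.35·0.4065 + 0.4·0.5935) ≈ 0.3747
After a quality check='pass': P(supplier A) = 0.85·0.3747 / (0.85·0.3747 + 0.65·0.6253) ≈ 0.4394
After a trace-element assay='no-match': P(supplier A) = 0.65·0.4394 / (0.65·0.4394 + 0.6·0.5606) ≈ 0.4592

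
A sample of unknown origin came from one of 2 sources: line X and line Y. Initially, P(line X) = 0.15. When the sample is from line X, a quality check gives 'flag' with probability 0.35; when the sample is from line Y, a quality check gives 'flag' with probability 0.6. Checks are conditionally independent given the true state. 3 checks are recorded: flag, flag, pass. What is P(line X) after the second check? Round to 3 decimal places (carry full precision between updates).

0.057

After 'flag': P(line X) = 0.35·0.1500 / (0.35·0.1500 + 0.6·0.8500) ≈ 0.0933
After 'flag': P(line X) = 0.35·0.0933 / (0.35·0.0933 + 0.6·0.9067) ≈ 0.0566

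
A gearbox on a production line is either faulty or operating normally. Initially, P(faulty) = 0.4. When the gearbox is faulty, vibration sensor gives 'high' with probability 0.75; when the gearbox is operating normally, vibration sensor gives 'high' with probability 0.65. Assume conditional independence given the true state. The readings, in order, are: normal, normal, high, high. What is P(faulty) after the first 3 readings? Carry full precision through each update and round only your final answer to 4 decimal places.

After 'normal': P(faulty) = 0.25·0.4000 / (0.25·0.4000 + 0.35·0.6000) ≈ 0.3226
After 'normal': P(faulty) = 0.25·0.3226 / (0.25·0.3226 + 0.35·0.6774) ≈ 0.2538
After 'high': P(faulty) = 0.75·0.2538 / (0.75·0.2538 + 0.65·0.7462) ≈ 0.2818

0.2818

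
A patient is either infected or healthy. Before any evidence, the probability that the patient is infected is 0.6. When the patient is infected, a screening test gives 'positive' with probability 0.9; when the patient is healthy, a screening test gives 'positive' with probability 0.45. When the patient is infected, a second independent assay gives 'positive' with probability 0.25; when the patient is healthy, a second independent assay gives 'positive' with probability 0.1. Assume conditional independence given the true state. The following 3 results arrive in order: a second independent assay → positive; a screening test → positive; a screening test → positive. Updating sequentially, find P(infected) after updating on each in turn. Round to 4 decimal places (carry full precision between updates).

Apply Bayes' rule sequentially, carrying P(infected) forward.
After a second independent assay='positive': P(infected) = 0.25·0.6000 / (0.25·0.6000 + 0.1·0.4000) ≈ 0.7895
After a screening test='positive': P(infected) = 0.9·0.7895 / (0.9·0.7895 + 0.45·0.2105) ≈ 0.8824
After a screening test='positive': P(infected) = 0.9·0.8824 / (0.9·0.8824 + 0.45·0.1176) ≈ 0.9375

0.9375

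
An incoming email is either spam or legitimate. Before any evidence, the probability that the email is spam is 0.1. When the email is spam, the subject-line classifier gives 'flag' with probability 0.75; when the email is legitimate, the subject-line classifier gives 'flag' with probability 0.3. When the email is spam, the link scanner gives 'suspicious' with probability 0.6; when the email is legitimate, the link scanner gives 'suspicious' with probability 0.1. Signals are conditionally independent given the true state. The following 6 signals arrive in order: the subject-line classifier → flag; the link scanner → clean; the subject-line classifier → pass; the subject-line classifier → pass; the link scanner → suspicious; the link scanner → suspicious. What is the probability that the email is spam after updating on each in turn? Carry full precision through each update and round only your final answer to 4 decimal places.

After the subject-line classifier='flag': P(spam) = 0.75·0.1000 / (0.75·0.1000 + 0.3·0.9000) ≈ 0.2174
After the link scanner='clean': P(spam) = 0.4·0.2174 / (0.4·0.2174 + 0.9·0.7826) ≈ 0.1099
After the subject-line classifier='pass': P(spam) = 0.25·0.1099 / (0.25·0.1099 + 0.7·0.8901) ≈ 0.0422
After the subject-line classifier='pass': P(spam) = 0.25·0.0422 / (0.25·0.0422 + 0.7·0.9578) ≈ 0.0155
After the link scanner='suspicious': P(spam) = 0.6·0.0155 / (0.6·0.0155 + 0.1·0.9845) ≈ 0.0863
After the link scanner='suspicious': P(spam) = 0.6·0.0863 / (0.6·0.0863 + 0.1·0.9137) ≈ 0.3618

0.3618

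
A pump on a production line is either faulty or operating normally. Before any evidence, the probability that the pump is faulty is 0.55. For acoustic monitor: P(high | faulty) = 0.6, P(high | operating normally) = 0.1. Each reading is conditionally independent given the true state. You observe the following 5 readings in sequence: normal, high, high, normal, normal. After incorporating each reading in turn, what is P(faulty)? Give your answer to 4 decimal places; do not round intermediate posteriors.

Apply Bayes' rule sequentially, carrying P(faulty) forward.
After 'normal': P(faulty) = 0.4·0.5500 / (0.4·0.5500 + 0.9·0.4500) ≈ 0.3520
After 'high': P(faulty) = 0.6·0.3520 / (0.6·0.3520 + 0.1·0.6480) ≈ 0.7652
After 'high': P(faulty) = 0.6·0.7652 / (0.6·0.7652 + 0.1·0.2348) ≈ 0.9514
After 'normal': P(faulty) = 0.4·0.9514 / (0.4·0.9514 + 0.9·0.0486) ≈ 0.8968
After 'normal': P(faulty) = 0.4·0.8968 / (0.4·0.8968 + 0.9·0.1032) ≈ 0.7944

0.7944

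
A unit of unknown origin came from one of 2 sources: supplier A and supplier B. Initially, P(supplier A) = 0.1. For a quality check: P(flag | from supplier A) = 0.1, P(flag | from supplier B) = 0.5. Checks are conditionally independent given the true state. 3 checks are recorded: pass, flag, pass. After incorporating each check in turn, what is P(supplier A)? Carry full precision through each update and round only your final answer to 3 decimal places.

0.067

After 'pass': P(supplier A) = 0.9·0.1000 / (0.9·0.1000 + 0.5·0.9000) ≈ 0.1667
After 'flag': P(supplier A) = 0.1·0.1667 / (0.1·0.1667 + 0.5·0.8333) ≈ 0.0385
After 'pass': P(supplier A) = 0.9·0.0385 / (0.9·0.0385 + 0.5·0.9615) ≈ 0.0672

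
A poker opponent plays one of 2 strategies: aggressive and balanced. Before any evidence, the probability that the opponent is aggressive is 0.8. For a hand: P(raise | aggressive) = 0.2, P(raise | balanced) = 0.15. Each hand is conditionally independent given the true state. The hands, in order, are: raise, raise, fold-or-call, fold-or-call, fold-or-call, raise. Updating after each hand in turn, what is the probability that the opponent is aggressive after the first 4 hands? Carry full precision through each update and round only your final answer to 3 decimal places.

Apply Bayes' rule sequentially, carrying P(aggressive) forward.
After 'raise': P(aggressive) = 0.2·0.8000 / (0.2·0.8000 + 0.15·0.2000) ≈ 0.8421
After 'raise': P(aggressive) = 0.2·0.8421 / (0.2·0.8421 + 0.15·0.1579) ≈ 0.8767
After 'fold-or-call': P(aggressive) = 0.8·0.8767 / (0.8·0.8767 + 0.85·0.1233) ≈ 0.8700
After 'fold-or-call': P(aggressive) = 0.8·0.8700 / (0.8·0.8700 + 0.85·0.1300) ≈ 0.8630

0.863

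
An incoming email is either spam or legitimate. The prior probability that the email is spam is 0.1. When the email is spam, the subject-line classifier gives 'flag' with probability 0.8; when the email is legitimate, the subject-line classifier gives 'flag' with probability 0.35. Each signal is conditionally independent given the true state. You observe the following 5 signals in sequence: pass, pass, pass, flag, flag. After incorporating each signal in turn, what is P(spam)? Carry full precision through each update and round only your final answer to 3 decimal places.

0.017

After 'pass': P(spam) = 0.2·0.1000 / (0.2·0.1000 + 0.65·0.9000) ≈ 0.0331
After 'pass': P(spam) = 0.2·0.0331 / (0.2·0.0331 + 0.65·0.9669) ≈ 0.0104
After 'pass': P(spam) = 0.2·0.0104 / (0.2·0.0104 + 0.65·0.9896) ≈ 0.0032
After 'flag': P(spam) = 0.8·0.0032 / (0.8·0.0032 + 0.35·0.9968) ≈ 0.0073
After 'flag': P(spam) = 0.8·0.0073 / (0.8·0.0073 + 0.35·0.9927) ≈ 0.0166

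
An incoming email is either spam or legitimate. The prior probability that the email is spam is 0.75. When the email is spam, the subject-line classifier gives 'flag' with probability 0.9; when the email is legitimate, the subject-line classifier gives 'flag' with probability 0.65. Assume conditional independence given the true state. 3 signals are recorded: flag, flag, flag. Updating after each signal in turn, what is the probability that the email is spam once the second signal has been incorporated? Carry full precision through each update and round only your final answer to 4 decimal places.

0.8519

After 'flag': P(spam) = 0.9·0.7500 / (0.9·0.7500 + 0.65·0.2500) ≈ 0.8060
After 'flag': P(spam) = 0.9·0.8060 / (0.9·0.8060 + 0.65·0.1940) ≈ 0.8519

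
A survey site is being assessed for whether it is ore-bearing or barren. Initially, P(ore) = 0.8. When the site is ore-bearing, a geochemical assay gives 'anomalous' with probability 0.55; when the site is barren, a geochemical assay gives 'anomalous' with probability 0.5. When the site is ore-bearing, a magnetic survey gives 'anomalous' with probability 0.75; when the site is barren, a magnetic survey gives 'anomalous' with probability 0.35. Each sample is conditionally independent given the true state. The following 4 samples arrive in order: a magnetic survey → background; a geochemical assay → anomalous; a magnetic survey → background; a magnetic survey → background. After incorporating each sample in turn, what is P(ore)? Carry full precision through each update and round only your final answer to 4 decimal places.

0.2002

Apply Bayes' rule sequentially, carrying P(ore) forward.
After a magnetic survey='background': P(ore) = 0.25·0.8000 / (0.25·0.8000 + 0.65·0.2000) ≈ 0.6061
After a geochemical assay='anomalous': P(ore) = 0.55·0.6061 / (0.55·0.6061 + 0.5·0.3939) ≈ 0.6286
After a magnetic survey='background': P(ore) = 0.25·0.6286 / (0.25·0.6286 + 0.65·0.3714) ≈ 0.3943
After a magnetic survey='background': P(ore) = 0.25·0.3943 / (0.25·0.3943 + 0.65·0.6057) ≈ 0.2002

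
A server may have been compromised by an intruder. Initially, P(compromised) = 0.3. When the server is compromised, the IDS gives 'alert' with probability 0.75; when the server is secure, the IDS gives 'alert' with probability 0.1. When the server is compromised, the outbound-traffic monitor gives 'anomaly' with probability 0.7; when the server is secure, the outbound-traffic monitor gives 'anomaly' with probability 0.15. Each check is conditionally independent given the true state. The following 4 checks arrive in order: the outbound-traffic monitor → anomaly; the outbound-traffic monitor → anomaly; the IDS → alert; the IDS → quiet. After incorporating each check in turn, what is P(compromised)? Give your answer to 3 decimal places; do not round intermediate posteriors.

After the outbound-traffic monitor='anomaly': P(compromised) = 0.7·0.3000 / (0.7·0.3000 + 0.15·0.7000) ≈ 0.6667
After the outbound-traffic monitor='anomaly': P(compromised) = 0.7·0.6667 / (0.7·0.6667 + 0.15·0.3333) ≈ 0.9032
After the IDS='alert': P(compromised) = 0.75·0.9032 / (0.75·0.9032 + 0.1·0.0968) ≈ 0.9859
After the IDS='quiet': P(compromised) = 0.25·0.9859 / (0.25·0.9859 + 0.9·0.0141) ≈ 0.9511

0.951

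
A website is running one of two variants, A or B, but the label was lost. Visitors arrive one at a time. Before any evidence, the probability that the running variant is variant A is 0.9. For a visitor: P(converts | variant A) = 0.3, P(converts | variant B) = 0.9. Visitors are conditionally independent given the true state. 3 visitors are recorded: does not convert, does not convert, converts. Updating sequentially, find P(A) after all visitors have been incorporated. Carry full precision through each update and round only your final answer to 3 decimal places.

Each posterior becomes the prior for the next update.
After 'does not convert': P(A) = 0.7·0.9000 / (0.7·0.9000 + 0.1·0.1000) ≈ 0.9844
After 'does not convert': P(A) = 0.7·0.9844 / (0.7·0.9844 + 0.1·0.0156) ≈ 0.9977
After 'converts': P(A) = 0.3·0.9977 / (0.3·0.9977 + 0.9·0.0023) ≈ 0.9932

0.993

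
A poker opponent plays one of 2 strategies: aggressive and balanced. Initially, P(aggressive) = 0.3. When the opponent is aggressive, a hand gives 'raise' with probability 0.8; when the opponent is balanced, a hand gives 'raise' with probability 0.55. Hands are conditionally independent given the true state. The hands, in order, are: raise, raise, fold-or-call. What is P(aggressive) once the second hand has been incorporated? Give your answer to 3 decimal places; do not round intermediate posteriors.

0.476

Apply Bayes' rule sequentially, carrying P(aggressive) forward.
After 'raise': P(aggressive) = 0.8·0.3000 / (0.8·0.3000 + 0.55·0.7000) ≈ 0.3840
After 'raise': P(aggressive) = 0.8·0.3840 / (0.8·0.3840 + 0.55·0.6160) ≈ 0.4755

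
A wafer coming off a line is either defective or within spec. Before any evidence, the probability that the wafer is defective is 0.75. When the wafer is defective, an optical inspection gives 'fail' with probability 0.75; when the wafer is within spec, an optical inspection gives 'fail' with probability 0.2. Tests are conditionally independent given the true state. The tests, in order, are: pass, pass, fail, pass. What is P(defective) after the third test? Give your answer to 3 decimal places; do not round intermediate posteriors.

After 'pass': P(defective) = 0.25·0.7500 / (0.25·0.7500 + 0.8·0.2500) ≈ 0.4839
After 'pass': P(defective) = 0.25·0.4839 / (0.25·0.4839 + 0.8·0.5161) ≈ 0.2266
After 'fail': P(defective) = 0.75·0.2266 / (0.75·0.2266 + 0.2·0.7734) ≈ 0.5235

0.523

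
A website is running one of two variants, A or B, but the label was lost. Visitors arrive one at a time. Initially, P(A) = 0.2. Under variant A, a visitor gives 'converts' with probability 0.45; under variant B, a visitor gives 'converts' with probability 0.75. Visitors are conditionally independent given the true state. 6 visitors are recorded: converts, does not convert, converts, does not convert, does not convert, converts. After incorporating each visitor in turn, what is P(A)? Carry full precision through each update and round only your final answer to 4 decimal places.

0.3651

After 'converts': P(A) = 0.45·0.2000 / (0.45·0.2000 + 0.75·0.8000) ≈ 0.1304
After 'does not convert': P(A) = 0.55·0.1304 / (0.55·0.1304 + 0.25·0.8696) ≈ 0.2481
After 'converts': P(A) = 0.45·0.2481 / (0.45·0.2481 + 0.75·0.7519) ≈ 0.1653
After 'does not convert': P(A) = 0.55·0.1653 / (0.55·0.1653 + 0.25·0.8347) ≈ 0.3034
After 'does not convert': P(A) = 0.55·0.3034 / (0.55·0.3034 + 0.25·0.6966) ≈ 0.4894
After 'converts': P(A) = 0.45·0.4894 / (0.45·0.4894 + 0.75·0.5106) ≈ 0.3651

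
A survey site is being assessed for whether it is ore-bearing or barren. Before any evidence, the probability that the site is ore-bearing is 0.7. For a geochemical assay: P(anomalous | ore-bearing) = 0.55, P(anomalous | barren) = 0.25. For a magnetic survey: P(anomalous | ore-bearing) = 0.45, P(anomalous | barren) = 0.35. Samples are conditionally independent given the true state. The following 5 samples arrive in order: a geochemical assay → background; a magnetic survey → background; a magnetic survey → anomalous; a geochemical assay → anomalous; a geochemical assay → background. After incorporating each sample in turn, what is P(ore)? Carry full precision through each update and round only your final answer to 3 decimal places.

After a geochemical assay='background': P(ore) = 0.45·0.7000 / (0.45·0.7000 + 0.75·0.3000) ≈ 0.5833
After a magnetic survey='background': P(ore) = 0.55·0.5833 / (0.55·0.5833 + 0.65·0.4167) ≈ 0.5423
After a magnetic survey='anomalous': P(ore) = 0.45·0.5423 / (0.45·0.5423 + 0.35·0.4577) ≈ 0.6037
After a geochemical assay='anomalous': P(ore) = 0.55·0.6037 / (0.55·0.6037 + 0.25·0.3963) ≈ 0.7702
After a geochemical assay='background': P(ore) = 0.45·0.7702 / (0.45·0.7702 + 0.75·0.2298) ≈ 0.6678

0.668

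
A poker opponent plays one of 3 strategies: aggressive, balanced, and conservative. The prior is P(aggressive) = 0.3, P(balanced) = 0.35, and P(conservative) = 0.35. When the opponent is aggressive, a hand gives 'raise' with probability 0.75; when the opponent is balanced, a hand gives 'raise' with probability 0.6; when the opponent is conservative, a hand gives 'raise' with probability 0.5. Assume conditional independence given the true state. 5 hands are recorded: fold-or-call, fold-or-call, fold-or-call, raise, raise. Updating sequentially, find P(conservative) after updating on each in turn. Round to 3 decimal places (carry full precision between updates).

Apply Bayes' rule sequentially, carrying P(conservative) forward.
After 'fold-or-call': normaliser = 0.25·0.3000 + 0.4·0.3500 + 0.5·0.3500; P(aggressive) ≈ 0.1923, P(balanced) ≈ 0.3590, P(conservative) ≈ 0.4487
After 'fold-or-call': normaliser = 0.25·0.1923 + 0.4·0.3590 + 0.5·0.4487; P(aggressive) ≈ 0.1156, P(balanced) ≈ 0.3451, P(conservative) ≈ 0.5393
After 'fold-or-call': normaliser = 0.25·0.1156 + 0.4·0.3451 + 0.5·0.5393; P(aggressive) ≈ 0.0662, P(balanced) ≈ 0.3162, P(conservative) ≈ 0.6176
After 'raise': normaliser = 0.75·0.0662 + 0.6·0.3162 + 0.5·0.6176; P(aggressive) ≈ 0.0905, P(balanced) ≈ 0.3461, P(conservative) ≈ 0.5633
After 'raise': normaliser = 0.75·0.0905 + 0.6·0.3461 + 0.5·0.5633; P(aggressive) ≈ 0.1219, P(balanced) ≈ 0.3727, P(conservative) ≈ 0.5055

0.505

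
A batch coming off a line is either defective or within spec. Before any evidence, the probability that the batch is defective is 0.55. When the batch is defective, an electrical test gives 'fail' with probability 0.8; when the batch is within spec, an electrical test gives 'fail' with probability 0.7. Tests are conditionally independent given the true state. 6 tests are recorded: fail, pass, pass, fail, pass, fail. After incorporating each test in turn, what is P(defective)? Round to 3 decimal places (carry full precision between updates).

0.351

After 'fail': P(defective) = 0.8·0.5500 / (0.8·0.5500 + 0.7·0.4500) ≈ 0.5828
After 'pass': P(defective) = 0.2·0.5828 / (0.2·0.5828 + 0.3·0.4172) ≈ 0.4822
After 'pass': P(defective) = 0.2·0.4822 / (0.2·0.4822 + 0.3·0.5178) ≈ 0.3830
After 'fail': P(defective) = 0.8·0.3830 / (0.8·0.3830 + 0.7·0.6170) ≈ 0.4150
After 'pass': P(defective) = 0.2·0.4150 / (0.2·0.4150 + 0.3·0.5850) ≈ 0.3211
After 'fail': P(defective) = 0.8·0.3211 / (0.8·0.3211 + 0.7·0.6789) ≈ 0.3509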